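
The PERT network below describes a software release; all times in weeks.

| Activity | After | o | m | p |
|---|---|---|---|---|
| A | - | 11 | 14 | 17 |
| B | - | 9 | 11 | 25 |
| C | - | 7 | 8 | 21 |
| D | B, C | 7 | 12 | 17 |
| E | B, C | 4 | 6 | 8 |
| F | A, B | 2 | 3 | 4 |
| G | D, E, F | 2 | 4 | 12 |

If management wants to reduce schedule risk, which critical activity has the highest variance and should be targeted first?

B

te_A = (11 + 4·14 + 17)/6 = 84/6 = 14; σ²_A = ((17−11)/6)² = 1.000
te_B = (9 + 4·11 + 25)/6 = 78/6 = 13; σ²_B = ((25−9)/6)² = 7.111
te_C = (7 + 4·8 + 21)/6 = 60/6 = 10; σ²_C = ((21−7)/6)² = 5.444
te_D = (7 + 4·12 + 17)/6 = 72/6 = 12; σ²_D = ((17−7)/6)² = 2.778
te_E = (4 + 4·6 + 8)/6 = 36/6 = 6; σ²_E = ((8−4)/6)² = 0.444
te_F = (2 + 4·3 + 4)/6 = 18/6 = 3; σ²_F = ((4−2)/6)² = 0.111
te_G = (2 + 4·4 + 12)/6 = 30/6 = 5; σ²_G = ((12−2)/6)² = 2.778

Forward pass:
ES_A = 0; EF_A = 14
ES_B = 0; EF_B = 13
ES_C = 0; EF_C = 10
ES_D = max(EF_B=13, EF_C=10) = 13; EF_D = 13+12 = 25
ES_E = max(EF_B=13, EF_C=10) = 13; EF_E = 13+6 = 19
ES_F = max(EF_A=14, EF_B=13) = 14; EF_F = 14+3 = 17
ES_G = max(EF_D=25, EF_E=19, EF_F=17) = 25; EF_G = 25+5 = 30
Expected project duration μ = 30 weeks. Critical path: B → D → G.

Variances on critical path: σ²_B=7.111, σ²_D=2.778, σ²_G=2.778.
Largest is σ²_B = 7.111.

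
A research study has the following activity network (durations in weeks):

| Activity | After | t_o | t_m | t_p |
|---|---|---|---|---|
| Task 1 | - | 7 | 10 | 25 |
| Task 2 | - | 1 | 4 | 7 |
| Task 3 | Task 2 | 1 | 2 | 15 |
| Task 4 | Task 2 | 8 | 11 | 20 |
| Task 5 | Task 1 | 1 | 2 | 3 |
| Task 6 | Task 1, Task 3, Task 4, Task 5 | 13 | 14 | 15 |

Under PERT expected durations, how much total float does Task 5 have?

2 weeks

te_Task 1 = (7 + 4·10 + 25)/6 = 72/6 = 12
te_Task 2 = (1 + 4·4 + 7)/6 = 24/6 = 4
te_Task 3 = (1 + 4·2 + 15)/6 = 24/6 = 4
te_Task 4 = (8 + 4·11 + 20)/6 = 72/6 = 12
te_Task 5 = (1 + 4·2 + 3)/6 = 12/6 = 2
te_Task 6 = (13 + 4·14 + 15)/6 = 84/6 = 14

Forward pass:
ES_Task 1 = 0; EF_Task 1 = 12
ES_Task 2 = 0; EF_Task 2 = 4
ES_Task 3 = 4; EF_Task 3 = 4+4 = 8
ES_Task 4 = 4; EF_Task 4 = 4+12 = 16
ES_Task 5 = 12; EF_Task 5 = 12+2 = 14
ES_Task 6 = max(EF_Task 1=12, EF_Task 3=8, EF_Task 4=16, EF_Task 5=14) = 16; EF_Task 6 = 16+14 = 30
Expected project duration μ = 30 weeks. Critical path: Task 2 → Task 4 → Task 6.

Backward pass:
LF_Task 6 = 30; LS_Task 6 = 30−14 = 16
LF_Task 5 = LS_Task 6 = 16; LS_Task 5 = 16−2 = 14
LF_Task 4 = LS_Task 6 = 16; LS_Task 4 = 16−12 = 4
LF_Task 3 = LS_Task 6 = 16; LS_Task 3 = 16−4 = 12
LF_Task 2 = min(LS_Task 3=12, LS_Task 4=4) = 4; LS_Task 2 = 4−4 = 0
LF_Task 1 = min(LS_Task 5=14, LS_Task 6=16) = 14; LS_Task 1 = 14−12 = 2
Slack_Task 5 = LS_Task 5 − ES_Task 5 = 14 − 12 = 2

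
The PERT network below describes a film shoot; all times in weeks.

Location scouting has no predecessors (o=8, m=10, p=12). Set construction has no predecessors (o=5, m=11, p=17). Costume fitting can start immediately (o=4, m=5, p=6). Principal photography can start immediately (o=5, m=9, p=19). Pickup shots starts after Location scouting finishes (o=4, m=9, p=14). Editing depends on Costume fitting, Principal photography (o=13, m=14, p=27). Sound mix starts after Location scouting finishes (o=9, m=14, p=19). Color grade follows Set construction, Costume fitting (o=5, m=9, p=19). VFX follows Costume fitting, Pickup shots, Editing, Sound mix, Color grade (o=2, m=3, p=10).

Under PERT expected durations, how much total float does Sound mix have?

te_Location scouting = (8 + 4·10 + 12)/6 = 60/6 = 10
te_Set construction = (5 + 4·11 + 17)/6 = 66/6 = 11
te_Costume fitting = (4 + 4·5 + 6)/6 = 30/6 = 5
te_Principal photography = (5 + 4·9 + 19)/6 = 60/6 = 10
te_Pickup shots = (4 + 4·9 + 14)/6 = 54/6 = 9
te_Editing = (13 + 4·14 + 27)/6 = 96/6 = 16
te_Sound mix = (9 + 4·14 + 19)/6 = 84/6 = 14
te_Color grade = (5 + 4·9 + 19)/6 = 60/6 = 10
te_VFX = (2 + 4·3 + 10)/6 = 24/6 = 4

Forward pass:
ES_Location scouting = 0; EF_Location scouting = 10
ES_Set construction = 0; EF_Set construction = 11
ES_Costume fitting = 0; EF_Costume fitting = 5
ES_Principal photography = 0; EF_Principal photography = 10
ES_Pickup shots = 10; EF_Pickup shots = 10+9 = 19
ES_Editing = max(EF_Costume fitting=5, EF_Principal photography=10) = 10; EF_Editing = 10+16 = 26
ES_Sound mix = 10; EF_Sound mix = 10+14 = 24
ES_Color grade = max(EF_Set construction=11, EF_Costume fitting=5) = 11; EF_Color grade = 11+10 = 21
ES_VFX = max(EF_Costume fitting=5, EF_Pickup shots=19, EF_Editing=26, EF_Sound mix=24, EF_Color grade=21) = 26; EF_VFX = 26+4 = 30
Expected project duration μ = 30 weeks. Critical path: Principal photography → Editing → VFX.

Backward pass:
LF_VFX = 30; LS_VFX = 30−4 = 26
LF_Color grade = LS_VFX = 26; LS_Color grade = 26−10 = 16
LF_Sound mix = LS_VFX = 26; LS_Sound mix = 26−14 = 12
LF_Editing = LS_VFX = 26; LS_Editing = 26−16 = 10
LF_Pickup shots = LS_VFX = 26; LS_Pickup shots = 26−9 = 17
LF_Principal photography = LS_Editing = 10; LS_Principal photography = 10−10 = 0
LF_Costume fitting = min(LS_Editing=10, LS_Color grade=16, LS_VFX=26) = 10; LS_Costume fitting = 10−5 = 5
LF_Set construction = LS_Color grade = 16; LS_Set construction = 16−11 = 5
LF_Location scouting = min(LS_Pickup shots=17, LS_Sound mix=12) = 12; LS_Location scouting = 12−10 = 2
Slack_Sound mix = LS_Sound mix − ES_Sound mix = 12 − 10 = 2

2 weeks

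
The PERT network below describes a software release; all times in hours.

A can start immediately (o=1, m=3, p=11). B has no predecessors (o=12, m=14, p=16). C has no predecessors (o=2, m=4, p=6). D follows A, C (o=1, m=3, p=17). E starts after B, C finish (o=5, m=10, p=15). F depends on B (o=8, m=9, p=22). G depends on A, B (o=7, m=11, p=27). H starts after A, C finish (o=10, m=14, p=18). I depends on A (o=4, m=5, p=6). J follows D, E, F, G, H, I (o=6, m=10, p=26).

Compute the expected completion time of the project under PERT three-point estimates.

te_A = (1 + 4·3 + 11)/6 = 24/6 = 4
te_B = (12 + 4·14 + 16)/6 = 84/6 = 14
te_C = (2 + 4·4 + 6)/6 = 24/6 = 4
te_D = (1 + 4·3 + 17)/6 = 30/6 = 5
te_E = (5 + 4·10 + 15)/6 = 60/6 = 10
te_F = (8 + 4·9 + 22)/6 = 66/6 = 11
te_G = (7 + 4·11 + 27)/6 = 78/6 = 13
te_H = (10 + 4·14 + 18)/6 = 84/6 = 14
te_I = (4 + 4·5 + 6)/6 = 30/6 = 5
te_J = (6 + 4·10 + 26)/6 = 72/6 = 12

Forward pass:
ES_A = 0; EF_A = 4
ES_B = 0; EF_B = 14
ES_C = 0; EF_C = 4
ES_D = max(EF_A=4, EF_C=4) = 4; EF_D = 4+5 = 9
ES_E = max(EF_B=14, EF_C=4) = 14; EF_E = 14+10 = 24
ES_F = 14; EF_F = 14+11 = 25
ES_G = max(EF_A=4, EF_B=14) = 14; EF_G = 14+13 = 27
ES_H = max(EF_A=4, EF_C=4) = 4; EF_H = 4+14 = 18
ES_I = 4; EF_I = 4+5 = 9
ES_J = max(EF_D=9, EF_E=24, EF_F=25, EF_G=27, EF_H=18, EF_I=9) = 27; EF_J = 27+12 = 39
Expected project duration μ = 39 hours. Critical path: B → G → J.

39 hours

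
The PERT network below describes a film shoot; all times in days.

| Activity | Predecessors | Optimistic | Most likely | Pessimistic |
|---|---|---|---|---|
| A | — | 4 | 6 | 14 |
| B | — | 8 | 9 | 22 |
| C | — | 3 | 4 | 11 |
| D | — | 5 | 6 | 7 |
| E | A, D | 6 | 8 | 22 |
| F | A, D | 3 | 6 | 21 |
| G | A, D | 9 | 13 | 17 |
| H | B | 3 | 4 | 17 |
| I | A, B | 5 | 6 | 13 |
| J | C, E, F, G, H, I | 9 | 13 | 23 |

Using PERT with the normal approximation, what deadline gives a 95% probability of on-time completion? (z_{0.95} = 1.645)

te_A = (4 + 4·6 + 14)/6 = 42/6 = 7; σ²_A = ((14−4)/6)² = 2.778
te_B = (8 + 4·9 + 22)/6 = 66/6 = 11; σ²_B = ((22−8)/6)² = 5.444
te_C = (3 + 4·4 + 11)/6 = 30/6 = 5; σ²_C = ((11−3)/6)² = 1.778
te_D = (5 + 4·6 + 7)/6 = 36/6 = 6; σ²_D = ((7−5)/6)² = 0.111
te_E = (6 + 4·8 + 22)/6 = 60/6 = 10; σ²_E = ((22−6)/6)² = 7.111
te_F = (3 + 4·6 + 21)/6 = 48/6 = 8; σ²_F = ((21−3)/6)² = 9.000
te_G = (9 + 4·13 + 17)/6 = 78/6 = 13; σ²_G = ((17−9)/6)² = 1.778
te_H = (3 + 4·4 + 17)/6 = 36/6 = 6; σ²_H = ((17−3)/6)² = 5.444
te_I = (5 + 4·6 + 13)/6 = 42/6 = 7; σ²_I = ((13−5)/6)² = 1.778
te_J = (9 + 4·13 + 23)/6 = 84/6 = 14; σ²_J = ((23−9)/6)² = 5.444

Forward pass:
ES_A = 0; EF_A = 7
ES_B = 0; EF_B = 11
ES_C = 0; EF_C = 5
ES_D = 0; EF_D = 6
ES_E = max(EF_A=7, EF_D=6) = 7; EF_E = 7+10 = 17
ES_F = max(EF_A=7, EF_D=6) = 7; EF_F = 7+8 = 15
ES_G = max(EF_A=7, EF_D=6) = 7; EF_G = 7+13 = 20
ES_H = 11; EF_H = 11+6 = 17
ES_I = max(EF_A=7, EF_B=11) = 11; EF_I = 11+7 = 18
ES_J = max(EF_C=5, EF_E=17, EF_F=15, EF_G=20, EF_H=17, EF_I=18) = 20; EF_J = 20+14 = 34
Expected project duration μ = 34 days. Critical path: A → G → J.

Variance along critical path = 2.778 + 1.778 + 5.444 = 10.000; σ = 3.162 days.
D = μ + z·σ = 34 + 1.645·3.162 = 39.2 days

39.2 days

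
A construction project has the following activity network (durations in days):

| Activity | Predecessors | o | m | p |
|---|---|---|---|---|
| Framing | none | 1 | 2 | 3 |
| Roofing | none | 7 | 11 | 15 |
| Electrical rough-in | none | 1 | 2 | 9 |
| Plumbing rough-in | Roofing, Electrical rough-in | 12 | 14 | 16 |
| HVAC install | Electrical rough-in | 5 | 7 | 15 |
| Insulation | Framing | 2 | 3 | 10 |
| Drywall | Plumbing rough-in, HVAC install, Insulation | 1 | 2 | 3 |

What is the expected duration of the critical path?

te_Framing = (1 + 4·2 + 3)/6 = 12/6 = 2
te_Roofing = (7 + 4·11 + 15)/6 = 66/6 = 11
te_Electrical rough-in = (1 + 4·2 + 9)/6 = 18/6 = 3
te_Plumbing rough-in = (12 + 4·14 + 16)/6 = 84/6 = 14
te_HVAC install = (5 + 4·7 + 15)/6 = 48/6 = 8
te_Insulation = (2 + 4·3 + 10)/6 = 24/6 = 4
te_Drywall = (1 + 4·2 + 3)/6 = 12/6 = 2

Forward pass:
ES_Framing = 0; EF_Framing = 2
ES_Roofing = 0; EF_Roofing = 11
ES_Electrical rough-in = 0; EF_Electrical rough-in = 3
ES_Plumbing rough-in = max(EF_Roofing=11, EF_Electrical rough-in=3) = 11; EF_Plumbing rough-in = 11+14 = 25
ES_HVAC install = 3; EF_HVAC install = 3+8 = 11
ES_Insulation = 2; EF_Insulation = 2+4 = 6
ES_Drywall = max(EF_Plumbing rough-in=25, EF_HVAC install=11, EF_Insulation=6) = 25; EF_Drywall = 25+2 = 27
Expected project duration μ = 27 days. Critical path: Roofing → Plumbing rough-in → Drywall.

27 days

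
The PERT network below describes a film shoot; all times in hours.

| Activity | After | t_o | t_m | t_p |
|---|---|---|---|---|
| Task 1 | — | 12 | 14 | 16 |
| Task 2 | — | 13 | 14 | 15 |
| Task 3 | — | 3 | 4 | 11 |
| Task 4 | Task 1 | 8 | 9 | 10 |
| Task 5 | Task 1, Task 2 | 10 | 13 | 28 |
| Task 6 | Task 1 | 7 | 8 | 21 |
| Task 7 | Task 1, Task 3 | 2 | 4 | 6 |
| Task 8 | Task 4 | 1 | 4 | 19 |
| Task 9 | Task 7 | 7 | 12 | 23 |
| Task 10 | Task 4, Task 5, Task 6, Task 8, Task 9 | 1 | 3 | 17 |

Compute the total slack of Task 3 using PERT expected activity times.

9 hours

te_Task 1 = (12 + 4·14 + 16)/6 = 84/6 = 14
te_Task 2 = (13 + 4·14 + 15)/6 = 84/6 = 14
te_Task 3 = (3 + 4·4 + 11)/6 = 30/6 = 5
te_Task 4 = (8 + 4·9 + 10)/6 = 54/6 = 9
te_Task 5 = (10 + 4·13 + 28)/6 = 90/6 = 15
te_Task 6 = (7 + 4·8 + 21)/6 = 60/6 = 10
te_Task 7 = (2 + 4·4 + 6)/6 = 24/6 = 4
te_Task 8 = (1 + 4·4 + 19)/6 = 36/6 = 6
te_Task 9 = (7 + 4·12 + 23)/6 = 78/6 = 13
te_Task 10 = (1 + 4·3 + 17)/6 = 30/6 = 5

Forward pass:
ES_Task 1 = 0; EF_Task 1 = 14
ES_Task 2 = 0; EF_Task 2 = 14
ES_Task 3 = 0; EF_Task 3 = 5
ES_Task 4 = 14; EF_Task 4 = 14+9 = 23
ES_Task 5 = max(EF_Task 1=14, EF_Task 2=14) = 14; EF_Task 5 = 14+15 = 29
ES_Task 6 = 14; EF_Task 6 = 14+10 = 24
ES_Task 7 = max(EF_Task 1=14, EF_Task 3=5) = 14; EF_Task 7 = 14+4 = 18
ES_Task 8 = 23; EF_Task 8 = 23+6 = 29
ES_Task 9 = 18; EF_Task 9 = 18+13 = 31
ES_Task 10 = max(EF_Task 4=23, EF_Task 5=29, EF_Task 6=24, EF_Task 8=29, EF_Task 9=31) = 31; EF_Task 10 = 31+5 = 36
Expected project duration μ = 36 hours. Critical path: Task 1 → Task 7 → Task 9 → Task 10.

Backward pass:
LF_Task 10 = 36; LS_Task 10 = 36−5 = 31
LF_Task 9 = LS_Task 10 = 31; LS_Task 9 = 31−13 = 18
LF_Task 8 = LS_Task 10 = 31; LS_Task 8 = 31−6 = 25
LF_Task 7 = LS_Task 9 = 18; LS_Task 7 = 18−4 = 14
LF_Task 6 = LS_Task 10 = 31; LS_Task 6 = 31−10 = 21
LF_Task 5 = LS_Task 10 = 31; LS_Task 5 = 31−15 = 16
LF_Task 4 = min(LS_Task 8=25, LS_Task 10=31) = 25; LS_Task 4 = 25−9 = 16
LF_Task 3 = LS_Task 7 = 14; LS_Task 3 = 14−5 = 9
LF_Task 2 = LS_Task 5 = 16; LS_Task 2 = 16−14 = 2
LF_Task 1 = min(LS_Task 4=16, LS_Task 5=16, LS_Task 6=21, LS_Task 7=14) = 14; LS_Task 1 = 14−14 = 0
Slack_Task 3 = LS_Task 3 − ES_Task 3 = 9 − 0 = 9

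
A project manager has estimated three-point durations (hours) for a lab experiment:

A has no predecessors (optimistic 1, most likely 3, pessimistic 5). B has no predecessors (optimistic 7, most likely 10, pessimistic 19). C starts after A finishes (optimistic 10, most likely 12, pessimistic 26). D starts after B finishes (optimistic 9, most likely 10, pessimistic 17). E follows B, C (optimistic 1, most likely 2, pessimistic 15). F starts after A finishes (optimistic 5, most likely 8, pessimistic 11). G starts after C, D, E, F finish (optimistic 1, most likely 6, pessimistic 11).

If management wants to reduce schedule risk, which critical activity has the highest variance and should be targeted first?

te_A = (1 + 4·3 + 5)/6 = 18/6 = 3; σ²_A = ((5−1)/6)² = 0.444
te_B = (7 + 4·10 + 19)/6 = 66/6 = 11; σ²_B = ((19−7)/6)² = 4.000
te_C = (10 + 4·12 + 26)/6 = 84/6 = 14; σ²_C = ((26−10)/6)² = 7.111
te_D = (9 + 4·10 + 17)/6 = 66/6 = 11; σ²_D = ((17−9)/6)² = 1.778
te_E = (1 + 4·2 + 15)/6 = 24/6 = 4; σ²_E = ((15−1)/6)² = 5.444
te_F = (5 + 4·8 + 11)/6 = 48/6 = 8; σ²_F = ((11−5)/6)² = 1.000
te_G = (1 + 4·6 + 11)/6 = 36/6 = 6; σ²_G = ((11−1)/6)² = 2.778

Forward pass:
ES_A = 0; EF_A = 3
ES_B = 0; EF_B = 11
ES_C = 3; EF_C = 3+14 = 17
ES_D = 11; EF_D = 11+11 = 22
ES_E = max(EF_B=11, EF_C=17) = 17; EF_E = 17+4 = 21
ES_F = 3; EF_F = 3+8 = 11
ES_G = max(EF_C=17, EF_D=22, EF_E=21, EF_F=11) = 22; EF_G = 22+6 = 28
Expected project duration μ = 28 hours. Critical path: B → D → G.

Variances on critical path: σ²_B=4.000, σ²_D=1.778, σ²_G=2.778.
Largest is σ²_B = 4.000.

B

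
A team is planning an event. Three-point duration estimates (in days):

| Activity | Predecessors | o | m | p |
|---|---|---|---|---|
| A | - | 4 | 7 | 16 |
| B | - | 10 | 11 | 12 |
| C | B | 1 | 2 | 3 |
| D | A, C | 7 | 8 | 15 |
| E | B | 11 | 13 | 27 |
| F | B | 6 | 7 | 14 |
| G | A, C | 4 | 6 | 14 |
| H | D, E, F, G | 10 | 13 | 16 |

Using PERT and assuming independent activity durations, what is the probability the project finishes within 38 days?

0.364

te_A = (4 + 4·7 + 16)/6 = 48/6 = 8; σ²_A = ((16−4)/6)² = 4.000
te_B = (10 + 4·11 + 12)/6 = 66/6 = 11; σ²_B = ((12−10)/6)² = 0.111
te_C = (1 + 4·2 + 3)/6 = 12/6 = 2; σ²_C = ((3−1)/6)² = 0.111
te_D = (7 + 4·8 + 15)/6 = 54/6 = 9; σ²_D = ((15−7)/6)² = 1.778
te_E = (11 + 4·13 + 27)/6 = 90/6 = 15; σ²_E = ((27−11)/6)² = 7.111
te_F = (6 + 4·7 + 14)/6 = 48/6 = 8; σ²_F = ((14−6)/6)² = 1.778
te_G = (4 + 4·6 + 14)/6 = 42/6 = 7; σ²_G = ((14−4)/6)² = 2.778
te_H = (10 + 4·13 + 16)/6 = 78/6 = 13; σ²_H = ((16−10)/6)² = 1.000

Forward pass:
ES_A = 0; EF_A = 8
ES_B = 0; EF_B = 11
ES_C = 11; EF_C = 11+2 = 13
ES_D = max(EF_A=8, EF_C=13) = 13; EF_D = 13+9 = 22
ES_E = 11; EF_E = 11+15 = 26
ES_F = 11; EF_F = 11+8 = 19
ES_G = max(EF_A=8, EF_C=13) = 13; EF_G = 13+7 = 20
ES_H = max(EF_D=22, EF_E=26, EF_F=19, EF_G=20) = 26; EF_H = 26+13 = 39
Expected project duration μ = 39 days. Critical path: B → E → H.

Variance along critical path = 0.111 + 7.111 + 1.000 = 8.222; σ = √8.222 = 2.867 days.
Z = (38 − 39) / 2.867 = -0.349
P(T ≤ 38) = Φ(-0.349) ≈ 0.364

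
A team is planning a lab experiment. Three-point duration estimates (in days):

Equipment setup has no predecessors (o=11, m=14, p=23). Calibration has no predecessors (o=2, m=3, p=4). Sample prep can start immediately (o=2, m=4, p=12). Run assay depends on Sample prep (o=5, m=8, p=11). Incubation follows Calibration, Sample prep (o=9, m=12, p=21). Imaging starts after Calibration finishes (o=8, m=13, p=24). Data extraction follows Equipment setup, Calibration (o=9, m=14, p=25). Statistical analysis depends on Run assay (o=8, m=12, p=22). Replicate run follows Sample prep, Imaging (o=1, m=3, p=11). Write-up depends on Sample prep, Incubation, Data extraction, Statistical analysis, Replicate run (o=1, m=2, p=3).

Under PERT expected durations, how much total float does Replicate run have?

9 days

te_Equipment setup = (11 + 4·14 + 23)/6 = 90/6 = 15
te_Calibration = (2 + 4·3 + 4)/6 = 18/6 = 3
te_Sample prep = (2 + 4·4 + 12)/6 = 30/6 = 5
te_Run assay = (5 + 4·8 + 11)/6 = 48/6 = 8
te_Incubation = (9 + 4·12 + 21)/6 = 78/6 = 13
te_Imaging = (8 + 4·13 + 24)/6 = 84/6 = 14
te_Data extraction = (9 + 4·14 + 25)/6 = 90/6 = 15
te_Statistical analysis = (8 + 4·12 + 22)/6 = 78/6 = 13
te_Replicate run = (1 + 4·3 + 11)/6 = 24/6 = 4
te_Write-up = (1 + 4·2 + 3)/6 = 12/6 = 2

Forward pass:
ES_Equipment setup = 0; EF_Equipment setup = 15
ES_Calibration = 0; EF_Calibration = 3
ES_Sample prep = 0; EF_Sample prep = 5
ES_Run assay = 5; EF_Run assay = 5+8 = 13
ES_Incubation = max(EF_Calibration=3, EF_Sample prep=5) = 5; EF_Incubation = 5+13 = 18
ES_Imaging = 3; EF_Imaging = 3+14 = 17
ES_Data extraction = max(EF_Equipment setup=15, EF_Calibration=3) = 15; EF_Data extraction = 15+15 = 30
ES_Statistical analysis = 13; EF_Statistical analysis = 13+13 = 26
ES_Replicate run = max(EF_Sample prep=5, EF_Imaging=17) = 17; EF_Replicate run = 17+4 = 21
ES_Write-up = max(EF_Sample prep=5, EF_Incubation=18, EF_Data extraction=30, EF_Statistical analysis=26, EF_Replicate run=21) = 30; EF_Write-up = 30+2 = 32
Expected project duration μ = 32 days. Critical path: Equipment setup → Data extraction → Write-up.

Backward pass:
LF_Write-up = 32; LS_Write-up = 32−2 = 30
LF_Replicate run = LS_Write-up = 30; LS_Replicate run = 30−4 = 26
LF_Statistical analysis = LS_Write-up = 30; LS_Statistical analysis = 30−13 = 17
LF_Data extraction = LS_Write-up = 30; LS_Data extraction = 30−15 = 15
LF_Imaging = LS_Replicate run = 26; LS_Imaging = 26−14 = 12
LF_Incubation = LS_Write-up = 30; LS_Incubation = 30−13 = 17
LF_Run assay = LS_Statistical analysis = 17; LS_Run assay = 17−8 = 9
LF_Sample prep = min(LS_Run assay=9, LS_Incubation=17, LS_Replicate run=26, LS_Write-up=30) = 9; LS_Sample prep = 9−5 = 4
LF_Calibration = min(LS_Incubation=17, LS_Imaging=12, LS_Data extraction=15) = 12; LS_Calibration = 12−3 = 9
LF_Equipment setup = LS_Data extraction = 15; LS_Equipment setup = 15−15 = 0
Slack_Replicate run = LS_Replicate run − ES_Replicate run = 26 − 17 = 9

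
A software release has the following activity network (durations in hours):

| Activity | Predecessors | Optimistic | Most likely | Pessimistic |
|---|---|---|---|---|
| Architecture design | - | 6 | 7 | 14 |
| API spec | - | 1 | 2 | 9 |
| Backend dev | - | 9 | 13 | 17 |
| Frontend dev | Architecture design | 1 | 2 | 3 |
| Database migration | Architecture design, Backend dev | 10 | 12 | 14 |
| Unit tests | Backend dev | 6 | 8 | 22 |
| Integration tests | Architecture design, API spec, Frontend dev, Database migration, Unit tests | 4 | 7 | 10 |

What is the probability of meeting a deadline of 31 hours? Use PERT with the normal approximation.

te_Architecture design = (6 + 4·7 + 14)/6 = 48/6 = 8; σ²_Architecture design = ((14−6)/6)² = 1.778
te_API spec = (1 + 4·2 + 9)/6 = 18/6 = 3; σ²_API spec = ((9−1)/6)² = 1.778
te_Backend dev = (9 + 4·13 + 17)/6 = 78/6 = 13; σ²_Backend dev = ((17−9)/6)² = 1.778
te_Frontend dev = (1 + 4·2 + 3)/6 = 12/6 = 2; σ²_Frontend dev = ((3−1)/6)² = 0.111
te_Database migration = (10 + 4·12 + 14)/6 = 72/6 = 12; σ²_Database migration = ((14−10)/6)² = 0.444
te_Unit tests = (6 + 4·8 + 22)/6 = 60/6 = 10; σ²_Unit tests = ((22−6)/6)² = 7.111
te_Integration tests = (4 + 4·7 + 10)/6 = 42/6 = 7; σ²_Integration tests = ((10−4)/6)² = 1.000

Forward pass:
ES_Architecture design = 0; EF_Architecture design = 8
ES_API spec = 0; EF_API spec = 3
ES_Backend dev = 0; EF_Backend dev = 13
ES_Frontend dev = 8; EF_Frontend dev = 8+2 = 10
ES_Database migration = max(EF_Architecture design=8, EF_Backend dev=13) = 13; EF_Database migration = 13+12 = 25
ES_Unit tests = 13; EF_Unit tests = 13+10 = 23
ES_Integration tests = max(EF_Architecture design=8, EF_API spec=3, EF_Frontend dev=10, EF_Database migration=25, EF_Unit tests=23) = 25; EF_Integration tests = 25+7 = 32
Expected project duration μ = 32 hours. Critical path: Backend dev → Database migration → Integration tests.

Variance along critical path = 1.778 + 0.444 + 1.000 = 3.222; σ = √3.222 = 1.795 hours.
Z = (31 − 32) / 1.795 = -0.557
P(T ≤ 31) = Φ(-0.557) ≈ 0.289

0.289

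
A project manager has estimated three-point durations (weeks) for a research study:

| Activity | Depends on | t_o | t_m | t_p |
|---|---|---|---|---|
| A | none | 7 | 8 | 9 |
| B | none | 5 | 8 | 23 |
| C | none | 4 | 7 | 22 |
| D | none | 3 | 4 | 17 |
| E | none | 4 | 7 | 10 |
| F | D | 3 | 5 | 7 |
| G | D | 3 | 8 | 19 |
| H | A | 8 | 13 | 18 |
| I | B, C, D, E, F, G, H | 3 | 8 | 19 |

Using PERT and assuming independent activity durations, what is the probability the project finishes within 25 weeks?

te_A = (7 + 4·8 + 9)/6 = 48/6 = 8; σ²_A = ((9−7)/6)² = 0.111
te_B = (5 + 4·8 + 23)/6 = 60/6 = 10; σ²_B = ((23−5)/6)² = 9.000
te_C = (4 + 4·7 + 22)/6 = 54/6 = 9; σ²_C = ((22−4)/6)² = 9.000
te_D = (3 + 4·4 + 17)/6 = 36/6 = 6; σ²_D = ((17−3)/6)² = 5.444
te_E = (4 + 4·7 + 10)/6 = 42/6 = 7; σ²_E = ((10−4)/6)² = 1.000
te_F = (3 + 4·5 + 7)/6 = 30/6 = 5; σ²_F = ((7−3)/6)² = 0.444
te_G = (3 + 4·8 + 19)/6 = 54/6 = 9; σ²_G = ((19−3)/6)² = 7.111
te_H = (8 + 4·13 + 18)/6 = 78/6 = 13; σ²_H = ((18−8)/6)² = 2.778
te_I = (3 + 4·8 + 19)/6 = 54/6 = 9; σ²_I = ((19−3)/6)² = 7.111

Forward pass:
ES_A = 0; EF_A = 8
ES_B = 0; EF_B = 10
ES_C = 0; EF_C = 9
ES_D = 0; EF_D = 6
ES_E = 0; EF_E = 7
ES_F = 6; EF_F = 6+5 = 11
ES_G = 6; EF_G = 6+9 = 15
ES_H = 8; EF_H = 8+13 = 21
ES_I = max(EF_B=10, EF_C=9, EF_D=6, EF_E=7, EF_F=11, EF_G=15, EF_H=21) = 21; EF_I = 21+9 = 30
Expected project duration μ = 30 weeks. Critical path: A → H → I.

Variance along critical path = 0.111 + 2.778 + 7.111 = 10.000; σ = √10.000 = 3.162 weeks.
Z = (25 − 30) / 3.162 = -1.581
P(T ≤ 25) = Φ(-1.581) ≈ 0.057

0.057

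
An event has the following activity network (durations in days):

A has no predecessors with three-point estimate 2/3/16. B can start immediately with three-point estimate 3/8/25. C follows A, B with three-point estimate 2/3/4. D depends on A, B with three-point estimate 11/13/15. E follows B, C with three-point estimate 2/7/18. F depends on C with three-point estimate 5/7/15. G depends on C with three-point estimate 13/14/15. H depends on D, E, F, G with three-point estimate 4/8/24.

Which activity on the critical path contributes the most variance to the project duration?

te_A = (2 + 4·3 + 16)/6 = 30/6 = 5; σ²_A = ((16−2)/6)² = 5.444
te_B = (3 + 4·8 + 25)/6 = 60/6 = 10; σ²_B = ((25−3)/6)² = 13.444
te_C = (2 + 4·3 + 4)/6 = 18/6 = 3; σ²_C = ((4−2)/6)² = 0.111
te_D = (11 + 4·13 + 15)/6 = 78/6 = 13; σ²_D = ((15−11)/6)² = 0.444
te_E = (2 + 4·7 + 18)/6 = 48/6 = 8; σ²_E = ((18−2)/6)² = 7.111
te_F = (5 + 4·7 + 15)/6 = 48/6 = 8; σ²_F = ((15−5)/6)² = 2.778
te_G = (13 + 4·14 + 15)/6 = 84/6 = 14; σ²_G = ((15−13)/6)² = 0.111
te_H = (4 + 4·8 + 24)/6 = 60/6 = 10; σ²_H = ((24−4)/6)² = 11.111

Forward pass:
ES_A = 0; EF_A = 5
ES_B = 0; EF_B = 10
ES_C = max(EF_A=5, EF_B=10) = 10; EF_C = 10+3 = 13
ES_D = max(EF_A=5, EF_B=10) = 10; EF_D = 10+13 = 23
ES_E = max(EF_B=10, EF_C=13) = 13; EF_E = 13+8 = 21
ES_F = 13; EF_F = 13+8 = 21
ES_G = 13; EF_G = 13+14 = 27
ES_H = max(EF_D=23, EF_E=21, EF_F=21, EF_G=27) = 27; EF_H = 27+10 = 37
Expected project duration μ = 37 days. Critical path: B → C → G → H.

Variances on critical path: σ²_B=13.444, σ²_C=0.111, σ²_G=0.111, σ²_H=11.111.
Largest is σ²_B = 13.444.

B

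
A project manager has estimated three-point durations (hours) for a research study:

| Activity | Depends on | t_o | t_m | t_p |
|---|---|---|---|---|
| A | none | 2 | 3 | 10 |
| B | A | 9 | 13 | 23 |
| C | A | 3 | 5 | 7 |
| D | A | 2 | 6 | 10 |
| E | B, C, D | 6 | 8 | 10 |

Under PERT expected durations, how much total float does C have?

9 hours

te_A = (2 + 4·3 + 10)/6 = 24/6 = 4
te_B = (9 + 4·13 + 23)/6 = 84/6 = 14
te_C = (3 + 4·5 + 7)/6 = 30/6 = 5
te_D = (2 + 4·6 + 10)/6 = 36/6 = 6
te_E = (6 + 4·8 + 10)/6 = 48/6 = 8

Forward pass:
ES_A = 0; EF_A = 4
ES_B = 4; EF_B = 4+14 = 18
ES_C = 4; EF_C = 4+5 = 9
ES_D = 4; EF_D = 4+6 = 10
ES_E = max(EF_B=18, EF_C=9, EF_D=10) = 18; EF_E = 18+8 = 26
Expected project duration μ = 26 hours. Critical path: A → B → E.

Backward pass:
LF_E = 26; LS_E = 26−8 = 18
LF_D = LS_E = 18; LS_D = 18−6 = 12
LF_C = LS_E = 18; LS_C = 18−5 = 13
LF_B = LS_E = 18; LS_B = 18−14 = 4
LF_A = min(LS_B=4, LS_C=13, LS_D=12) = 4; LS_A = 4−4 = 0
Slack_C = LS_C − ES_C = 13 − 4 = 9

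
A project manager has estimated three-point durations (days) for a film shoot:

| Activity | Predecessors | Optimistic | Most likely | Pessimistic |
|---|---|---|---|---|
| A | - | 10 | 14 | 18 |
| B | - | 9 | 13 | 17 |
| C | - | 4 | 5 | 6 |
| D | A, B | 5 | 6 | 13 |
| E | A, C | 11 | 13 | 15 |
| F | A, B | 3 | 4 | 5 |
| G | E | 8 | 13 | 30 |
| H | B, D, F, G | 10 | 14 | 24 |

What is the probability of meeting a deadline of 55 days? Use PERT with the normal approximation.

te_A = (10 + 4·14 + 18)/6 = 84/6 = 14; σ²_A = ((18−10)/6)² = 1.778
te_B = (9 + 4·13 + 17)/6 = 78/6 = 13; σ²_B = ((17−9)/6)² = 1.778
te_C = (4 + 4·5 + 6)/6 = 30/6 = 5; σ²_C = ((6−4)/6)² = 0.111
te_D = (5 + 4·6 + 13)/6 = 42/6 = 7; σ²_D = ((13−5)/6)² = 1.778
te_E = (11 + 4·13 + 15)/6 = 78/6 = 13; σ²_E = ((15−11)/6)² = 0.444
te_F = (3 + 4·4 + 5)/6 = 24/6 = 4; σ²_F = ((5−3)/6)² = 0.111
te_G = (8 + 4·13 + 30)/6 = 90/6 = 15; σ²_G = ((30−8)/6)² = 13.444
te_H = (10 + 4·14 + 24)/6 = 90/6 = 15; σ²_H = ((24−10)/6)² = 5.444

Forward pass:
ES_A = 0; EF_A = 14
ES_B = 0; EF_B = 13
ES_C = 0; EF_C = 5
ES_D = max(EF_A=14, EF_B=13) = 14; EF_D = 14+7 = 21
ES_E = max(EF_A=14, EF_C=5) = 14; EF_E = 14+13 = 27
ES_F = max(EF_A=14, EF_B=13) = 14; EF_F = 14+4 = 18
ES_G = 27; EF_G = 27+15 = 42
ES_H = max(EF_B=13, EF_D=21, EF_F=18, EF_G=42) = 42; EF_H = 42+15 = 57
Expected project duration μ = 57 days. Critical path: A → E → G → H.

Variance along critical path = 1.778 + 0.444 + 13.444 + 5.444 = 21.111; σ = √21.111 = 4.595 days.
Z = (55 − 57) / 4.595 = -0.435
P(T ≤ 55) = Φ(-0.435) ≈ 0.332

0.332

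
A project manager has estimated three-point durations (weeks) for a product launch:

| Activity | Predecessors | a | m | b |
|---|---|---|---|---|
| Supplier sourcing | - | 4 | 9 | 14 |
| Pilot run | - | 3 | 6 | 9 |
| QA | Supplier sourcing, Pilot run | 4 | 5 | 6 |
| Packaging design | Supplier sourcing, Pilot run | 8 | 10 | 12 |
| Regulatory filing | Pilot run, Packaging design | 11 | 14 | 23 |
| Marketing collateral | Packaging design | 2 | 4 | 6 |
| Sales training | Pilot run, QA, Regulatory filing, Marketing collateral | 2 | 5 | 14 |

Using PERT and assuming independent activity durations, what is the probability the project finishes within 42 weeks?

te_Supplier sourcing = (4 + 4·9 + 14)/6 = 54/6 = 9; σ²_Supplier sourcing = ((14−4)/6)² = 2.778
te_Pilot run = (3 + 4·6 + 9)/6 = 36/6 = 6; σ²_Pilot run = ((9−3)/6)² = 1.000
te_QA = (4 + 4·5 + 6)/6 = 30/6 = 5; σ²_QA = ((6−4)/6)² = 0.111
te_Packaging design = (8 + 4·10 + 12)/6 = 60/6 = 10; σ²_Packaging design = ((12−8)/6)² = 0.444
te_Regulatory filing = (11 + 4·14 + 23)/6 = 90/6 = 15; σ²_Regulatory filing = ((23−11)/6)² = 4.000
te_Marketing collateral = (2 + 4·4 + 6)/6 = 24/6 = 4; σ²_Marketing collateral = ((6−2)/6)² = 0.444
te_Sales training = (2 + 4·5 + 14)/6 = 36/6 = 6; σ²_Sales training = ((14−2)/6)² = 4.000

Forward pass:
ES_Supplier sourcing = 0; EF_Supplier sourcing = 9
ES_Pilot run = 0; EF_Pilot run = 6
ES_QA = max(EF_Supplier sourcing=9, EF_Pilot run=6) = 9; EF_QA = 9+5 = 14
ES_Packaging design = max(EF_Supplier sourcing=9, EF_Pilot run=6) = 9; EF_Packaging design = 9+10 = 19
ES_Regulatory filing = max(EF_Pilot run=6, EF_Packaging design=19) = 19; EF_Regulatory filing = 19+15 = 34
ES_Marketing collateral = 19; EF_Marketing collateral = 19+4 = 23
ES_Sales training = max(EF_Pilot run=6, EF_QA=14, EF_Regulatory filing=34, EF_Marketing collateral=23) = 34; EF_Sales training = 34+6 = 40
Expected project duration μ = 40 weeks. Critical path: Supplier sourcing → Packaging design → Regulatory filing → Sales training.

Variance along critical path = 2.778 + 0.444 + 4.000 + 4.000 = 11.222; σ = √11.222 = 3.350 weeks.
Z = (42 − 40) / 3.350 = 0.597
P(T ≤ 42) = Φ(0.597) ≈ 0.725

0.725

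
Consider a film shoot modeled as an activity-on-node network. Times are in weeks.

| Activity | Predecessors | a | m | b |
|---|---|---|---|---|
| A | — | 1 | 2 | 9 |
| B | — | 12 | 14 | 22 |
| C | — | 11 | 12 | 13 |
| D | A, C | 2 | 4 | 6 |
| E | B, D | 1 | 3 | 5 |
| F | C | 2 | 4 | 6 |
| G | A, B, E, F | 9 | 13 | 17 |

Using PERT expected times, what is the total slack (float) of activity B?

te_A = (1 + 4·2 + 9)/6 = 18/6 = 3
te_B = (12 + 4·14 + 22)/6 = 90/6 = 15
te_C = (11 + 4·12 + 13)/6 = 72/6 = 12
te_D = (2 + 4·4 + 6)/6 = 24/6 = 4
te_E = (1 + 4·3 + 5)/6 = 18/6 = 3
te_F = (2 + 4·4 + 6)/6 = 24/6 = 4
te_G = (9 + 4·13 + 17)/6 = 78/6 = 13

Forward pass:
ES_A = 0; EF_A = 3
ES_B = 0; EF_B = 15
ES_C = 0; EF_C = 12
ES_D = max(EF_A=3, EF_C=12) = 12; EF_D = 12+4 = 16
ES_E = max(EF_B=15, EF_D=16) = 16; EF_E = 16+3 = 19
ES_F = 12; EF_F = 12+4 = 16
ES_G = max(EF_A=3, EF_B=15, EF_E=19, EF_F=16) = 19; EF_G = 19+13 = 32
Expected project duration μ = 32 weeks. Critical path: C → D → E → G.

Backward pass:
LF_G = 32; LS_G = 32−13 = 19
LF_F = LS_G = 19; LS_F = 19−4 = 15
LF_E = LS_G = 19; LS_E = 19−3 = 16
LF_D = LS_E = 16; LS_D = 16−4 = 12
LF_C = min(LS_D=12, LS_F=15) = 12; LS_C = 12−12 = 0
LF_B = min(LS_E=16, LS_G=19) = 16; LS_B = 16−15 = 1
LF_A = min(LS_D=12, LS_G=19) = 12; LS_A = 12−3 = 9
Slack_B = LS_B − ES_B = 1 − 0 = 1

1 weeks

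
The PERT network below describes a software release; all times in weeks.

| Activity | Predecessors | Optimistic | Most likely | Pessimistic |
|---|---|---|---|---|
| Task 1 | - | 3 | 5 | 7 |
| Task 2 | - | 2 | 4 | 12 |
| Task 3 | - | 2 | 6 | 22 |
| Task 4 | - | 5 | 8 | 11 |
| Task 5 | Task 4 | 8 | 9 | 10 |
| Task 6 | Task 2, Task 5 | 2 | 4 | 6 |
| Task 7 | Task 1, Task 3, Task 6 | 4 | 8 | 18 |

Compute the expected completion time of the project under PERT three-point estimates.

te_Task 1 = (3 + 4·5 + 7)/6 = 30/6 = 5
te_Task 2 = (2 + 4·4 + 12)/6 = 30/6 = 5
te_Task 3 = (2 + 4·6 + 22)/6 = 48/6 = 8
te_Task 4 = (5 + 4·8 + 11)/6 = 48/6 = 8
te_Task 5 = (8 + 4·9 + 10)/6 = 54/6 = 9
te_Task 6 = (2 + 4·4 + 6)/6 = 24/6 = 4
te_Task 7 = (4 + 4·8 + 18)/6 = 54/6 = 9

Forward pass:
ES_Task 1 = 0; EF_Task 1 = 5
ES_Task 2 = 0; EF_Task 2 = 5
ES_Task 3 = 0; EF_Task 3 = 8
ES_Task 4 = 0; EF_Task 4 = 8
ES_Task 5 = 8; EF_Task 5 = 8+9 = 17
ES_Task 6 = max(EF_Task 2=5, EF_Task 5=17) = 17; EF_Task 6 = 17+4 = 21
ES_Task 7 = max(EF_Task 1=5, EF_Task 3=8, EF_Task 6=21) = 21; EF_Task 7 = 21+9 = 30
Expected project duration μ = 30 weeks. Critical path: Task 4 → Task 5 → Task 6 → Task 7.

30 weeks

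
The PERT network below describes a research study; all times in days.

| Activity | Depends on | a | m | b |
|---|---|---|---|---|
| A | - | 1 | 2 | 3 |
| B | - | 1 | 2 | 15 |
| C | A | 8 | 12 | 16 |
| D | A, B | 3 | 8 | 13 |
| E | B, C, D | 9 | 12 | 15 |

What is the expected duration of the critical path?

26 days

te_A = (1 + 4·2 + 3)/6 = 12/6 = 2
te_B = (1 + 4·2 + 15)/6 = 24/6 = 4
te_C = (8 + 4·12 + 16)/6 = 72/6 = 12
te_D = (3 + 4·8 + 13)/6 = 48/6 = 8
te_E = (9 + 4·12 + 15)/6 = 72/6 = 12

Forward pass:
ES_A = 0; EF_A = 2
ES_B = 0; EF_B = 4
ES_C = 2; EF_C = 2+12 = 14
ES_D = max(EF_A=2, EF_B=4) = 4; EF_D = 4+8 = 12
ES_E = max(EF_B=4, EF_C=14, EF_D=12) = 14; EF_E = 14+12 = 26
Expected project duration μ = 26 days. Critical path: A → C → E.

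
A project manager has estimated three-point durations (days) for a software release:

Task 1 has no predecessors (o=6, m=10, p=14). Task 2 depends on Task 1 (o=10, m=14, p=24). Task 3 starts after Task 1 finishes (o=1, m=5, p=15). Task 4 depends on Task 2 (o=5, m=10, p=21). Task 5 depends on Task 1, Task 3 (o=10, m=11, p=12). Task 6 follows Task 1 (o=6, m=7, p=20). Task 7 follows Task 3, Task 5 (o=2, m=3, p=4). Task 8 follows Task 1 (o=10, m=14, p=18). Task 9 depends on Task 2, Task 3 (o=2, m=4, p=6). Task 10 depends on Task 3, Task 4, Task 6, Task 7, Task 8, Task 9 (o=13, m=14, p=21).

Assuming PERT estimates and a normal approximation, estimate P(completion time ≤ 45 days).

0.067

te_Task 1 = (6 + 4·10 + 14)/6 = 60/6 = 10; σ²_Task 1 = ((14−6)/6)² = 1.778
te_Task 2 = (10 + 4·14 + 24)/6 = 90/6 = 15; σ²_Task 2 = ((24−10)/6)² = 5.444
te_Task 3 = (1 + 4·5 + 15)/6 = 36/6 = 6; σ²_Task 3 = ((15−1)/6)² = 5.444
te_Task 4 = (5 + 4·10 + 21)/6 = 66/6 = 11; σ²_Task 4 = ((21−5)/6)² = 7.111
te_Task 5 = (10 + 4·11 + 12)/6 = 66/6 = 11; σ²_Task 5 = ((12−10)/6)² = 0.111
te_Task 6 = (6 + 4·7 + 20)/6 = 54/6 = 9; σ²_Task 6 = ((20−6)/6)² = 5.444
te_Task 7 = (2 + 4·3 + 4)/6 = 18/6 = 3; σ²_Task 7 = ((4−2)/6)² = 0.111
te_Task 8 = (10 + 4·14 + 18)/6 = 84/6 = 14; σ²_Task 8 = ((18−10)/6)² = 1.778
te_Task 9 = (2 + 4·4 + 6)/6 = 24/6 = 4; σ²_Task 9 = ((6−2)/6)² = 0.444
te_Task 10 = (13 + 4·14 + 21)/6 = 90/6 = 15; σ²_Task 10 = ((21−13)/6)² = 1.778

Forward pass:
ES_Task 1 = 0; EF_Task 1 = 10
ES_Task 2 = 10; EF_Task 2 = 10+15 = 25
ES_Task 3 = 10; EF_Task 3 = 10+6 = 16
ES_Task 4 = 25; EF_Task 4 = 25+11 = 36
ES_Task 5 = max(EF_Task 1=10, EF_Task 3=16) = 16; EF_Task 5 = 16+11 = 27
ES_Task 6 = 10; EF_Task 6 = 10+9 = 19
ES_Task 7 = max(EF_Task 3=16, EF_Task 5=27) = 27; EF_Task 7 = 27+3 = 30
ES_Task 8 = 10; EF_Task 8 = 10+14 = 24
ES_Task 9 = max(EF_Task 2=25, EF_Task 3=16) = 25; EF_Task 9 = 25+4 = 29
ES_Task 10 = max(EF_Task 3=16, EF_Task 4=36, EF_Task 6=19, EF_Task 7=30, EF_Task 8=24, EF_Task 9=29) = 36; EF_Task 10 = 36+15 = 51
Expected project duration μ = 51 days. Critical path: Task 1 → Task 2 → Task 4 → Task 10.

Variance along critical path = 1.778 + 5.444 + 7.111 + 1.778 = 16.111; σ = √16.111 = 4.014 days.
Z = (45 − 51) / 4.014 = -1.495
P(T ≤ 45) = Φ(-1.495) ≈ 0.067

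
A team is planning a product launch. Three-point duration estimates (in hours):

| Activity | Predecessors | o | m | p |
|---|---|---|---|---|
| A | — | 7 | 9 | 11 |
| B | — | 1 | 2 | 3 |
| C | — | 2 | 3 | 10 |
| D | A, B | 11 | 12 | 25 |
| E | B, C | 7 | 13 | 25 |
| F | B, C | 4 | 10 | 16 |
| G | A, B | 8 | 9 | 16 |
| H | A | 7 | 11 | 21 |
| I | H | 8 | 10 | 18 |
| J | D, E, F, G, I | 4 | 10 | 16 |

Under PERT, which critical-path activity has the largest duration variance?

te_A = (7 + 4·9 + 11)/6 = 54/6 = 9; σ²_A = ((11−7)/6)² = 0.444
te_B = (1 + 4·2 + 3)/6 = 12/6 = 2; σ²_B = ((3−1)/6)² = 0.111
te_C = (2 + 4·3 + 10)/6 = 24/6 = 4; σ²_C = ((10−2)/6)² = 1.778
te_D = (11 + 4·12 + 25)/6 = 84/6 = 14; σ²_D = ((25−11)/6)² = 5.444
te_E = (7 + 4·13 + 25)/6 = 84/6 = 14; σ²_E = ((25−7)/6)² = 9.000
te_F = (4 + 4·10 + 16)/6 = 60/6 = 10; σ²_F = ((16−4)/6)² = 4.000
te_G = (8 + 4·9 + 16)/6 = 60/6 = 10; σ²_G = ((16−8)/6)² = 1.778
te_H = (7 + 4·11 + 21)/6 = 72/6 = 12; σ²_H = ((21−7)/6)² = 5.444
te_I = (8 + 4·10 + 18)/6 = 66/6 = 11; σ²_I = ((18−8)/6)² = 2.778
te_J = (4 + 4·10 + 16)/6 = 60/6 = 10; σ²_J = ((16−4)/6)² = 4.000

Forward pass:
ES_A = 0; EF_A = 9
ES_B = 0; EF_B = 2
ES_C = 0; EF_C = 4
ES_D = max(EF_A=9, EF_B=2) = 9; EF_D = 9+14 = 23
ES_E = max(EF_B=2, EF_C=4) = 4; EF_E = 4+14 = 18
ES_F = max(EF_B=2, EF_C=4) = 4; EF_F = 4+10 = 14
ES_G = max(EF_A=9, EF_B=2) = 9; EF_G = 9+10 = 19
ES_H = 9; EF_H = 9+12 = 21
ES_I = 21; EF_I = 21+11 = 32
ES_J = max(EF_D=23, EF_E=18, EF_F=14, EF_G=19, EF_I=32) = 32; EF_J = 32+10 = 42
Expected project duration μ = 42 hours. Critical path: A → H → I → J.

Variances on critical path: σ²_A=0.444, σ²_H=5.444, σ²_I=2.778, σ²_J=4.000.
Largest is σ²_H = 5.444.

H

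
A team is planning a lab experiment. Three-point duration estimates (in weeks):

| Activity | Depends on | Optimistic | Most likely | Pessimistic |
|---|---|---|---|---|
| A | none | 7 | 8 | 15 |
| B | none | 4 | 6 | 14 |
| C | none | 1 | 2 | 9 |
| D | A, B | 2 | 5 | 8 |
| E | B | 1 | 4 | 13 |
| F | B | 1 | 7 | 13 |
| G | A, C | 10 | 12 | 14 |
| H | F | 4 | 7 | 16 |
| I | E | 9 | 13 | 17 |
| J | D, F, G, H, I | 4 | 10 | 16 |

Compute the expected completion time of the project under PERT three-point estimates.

te_A = (7 + 4·8 + 15)/6 = 54/6 = 9
te_B = (4 + 4·6 + 14)/6 = 42/6 = 7
te_C = (1 + 4·2 + 9)/6 = 18/6 = 3
te_D = (2 + 4·5 + 8)/6 = 30/6 = 5
te_E = (1 + 4·4 + 13)/6 = 30/6 = 5
te_F = (1 + 4·7 + 13)/6 = 42/6 = 7
te_G = (10 + 4·12 + 14)/6 = 72/6 = 12
te_H = (4 + 4·7 + 16)/6 = 48/6 = 8
te_I = (9 + 4·13 + 17)/6 = 78/6 = 13
te_J = (4 + 4·10 + 16)/6 = 60/6 = 10

Forward pass:
ES_A = 0; EF_A = 9
ES_B = 0; EF_B = 7
ES_C = 0; EF_C = 3
ES_D = max(EF_A=9, EF_B=7) = 9; EF_D = 9+5 = 14
ES_E = 7; EF_E = 7+5 = 12
ES_F = 7; EF_F = 7+7 = 14
ES_G = max(EF_A=9, EF_C=3) = 9; EF_G = 9+12 = 21
ES_H = 14; EF_H = 14+8 = 22
ES_I = 12; EF_I = 12+13 = 25
ES_J = max(EF_D=14, EF_F=14, EF_G=21, EF_H=22, EF_I=25) = 25; EF_J = 25+10 = 35
Expected project duration μ = 35 weeks. Critical path: B → E → I → J.

35 weeks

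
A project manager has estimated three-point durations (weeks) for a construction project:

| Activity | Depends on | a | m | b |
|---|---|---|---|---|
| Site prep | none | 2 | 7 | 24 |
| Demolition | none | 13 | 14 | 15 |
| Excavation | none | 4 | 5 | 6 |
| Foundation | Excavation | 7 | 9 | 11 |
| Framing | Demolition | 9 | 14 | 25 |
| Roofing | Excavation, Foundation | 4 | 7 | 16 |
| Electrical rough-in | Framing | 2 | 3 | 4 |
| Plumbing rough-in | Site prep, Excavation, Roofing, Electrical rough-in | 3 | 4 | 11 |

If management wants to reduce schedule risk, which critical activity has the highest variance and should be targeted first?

Framing

te_Site prep = (2 + 4·7 + 24)/6 = 54/6 = 9; σ²_Site prep = ((24−2)/6)² = 13.444
te_Demolition = (13 + 4·14 + 15)/6 = 84/6 = 14; σ²_Demolition = ((15−13)/6)² = 0.111
te_Excavation = (4 + 4·5 + 6)/6 = 30/6 = 5; σ²_Excavation = ((6−4)/6)² = 0.111
te_Foundation = (7 + 4·9 + 11)/6 = 54/6 = 9; σ²_Foundation = ((11−7)/6)² = 0.444
te_Framing = (9 + 4·14 + 25)/6 = 90/6 = 15; σ²_Framing = ((25−9)/6)² = 7.111
te_Roofing = (4 + 4·7 + 16)/6 = 48/6 = 8; σ²_Roofing = ((16−4)/6)² = 4.000
te_Electrical rough-in = (2 + 4·3 + 4)/6 = 18/6 = 3; σ²_Electrical rough-in = ((4−2)/6)² = 0.111
te_Plumbing rough-in = (3 + 4·4 + 11)/6 = 30/6 = 5; σ²_Plumbing rough-in = ((11−3)/6)² = 1.778

Forward pass:
ES_Site prep = 0; EF_Site prep = 9
ES_Demolition = 0; EF_Demolition = 14
ES_Excavation = 0; EF_Excavation = 5
ES_Foundation = 5; EF_Foundation = 5+9 = 14
ES_Framing = 14; EF_Framing = 14+15 = 29
ES_Roofing = max(EF_Excavation=5, EF_Foundation=14) = 14; EF_Roofing = 14+8 = 22
ES_Electrical rough-in = 29; EF_Electrical rough-in = 29+3 = 32
ES_Plumbing rough-in = max(EF_Site prep=9, EF_Excavation=5, EF_Roofing=22, EF_Electrical rough-in=32) = 32; EF_Plumbing rough-in = 32+5 = 37
Expected project duration μ = 37 weeks. Critical path: Demolition → Framing → Electrical rough-in → Plumbing rough-in.

Variances on critical path: σ²_Demolition=0.111, σ²_Framing=7.111, σ²_Electrical rough-in=0.111, σ²_Plumbing rough-in=1.778.
Largest is σ²_Framing = 7.111.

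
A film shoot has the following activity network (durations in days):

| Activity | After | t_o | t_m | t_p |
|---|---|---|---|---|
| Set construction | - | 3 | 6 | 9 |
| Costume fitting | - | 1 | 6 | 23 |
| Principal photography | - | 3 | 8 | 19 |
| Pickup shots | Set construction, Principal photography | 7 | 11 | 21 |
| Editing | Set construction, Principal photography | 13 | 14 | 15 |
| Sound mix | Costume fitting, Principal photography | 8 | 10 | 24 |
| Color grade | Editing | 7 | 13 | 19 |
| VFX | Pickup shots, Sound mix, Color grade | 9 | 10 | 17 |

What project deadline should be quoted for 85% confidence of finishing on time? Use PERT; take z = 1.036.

te_Set construction = (3 + 4·6 + 9)/6 = 36/6 = 6; σ²_Set construction = ((9−3)/6)² = 1.000
te_Costume fitting = (1 + 4·6 + 23)/6 = 48/6 = 8; σ²_Costume fitting = ((23−1)/6)² = 13.444
te_Principal photography = (3 + 4·8 + 19)/6 = 54/6 = 9; σ²_Principal photography = ((19−3)/6)² = 7.111
te_Pickup shots = (7 + 4·11 + 21)/6 = 72/6 = 12; σ²_Pickup shots = ((21−7)/6)² = 5.444
te_Editing = (13 + 4·14 + 15)/6 = 84/6 = 14; σ²_Editing = ((15−13)/6)² = 0.111
te_Sound mix = (8 + 4·10 + 24)/6 = 72/6 = 12; σ²_Sound mix = ((24−8)/6)² = 7.111
te_Color grade = (7 + 4·13 + 19)/6 = 78/6 = 13; σ²_Color grade = ((19−7)/6)² = 4.000
te_VFX = (9 + 4·10 + 17)/6 = 66/6 = 11; σ²_VFX = ((17−9)/6)² = 1.778

Forward pass:
ES_Set construction = 0; EF_Set construction = 6
ES_Costume fitting = 0; EF_Costume fitting = 8
ES_Principal photography = 0; EF_Principal photography = 9
ES_Pickup shots = max(EF_Set construction=6, EF_Principal photography=9) = 9; EF_Pickup shots = 9+12 = 21
ES_Editing = max(EF_Set construction=6, EF_Principal photography=9) = 9; EF_Editing = 9+14 = 23
ES_Sound mix = max(EF_Costume fitting=8, EF_Principal photography=9) = 9; EF_Sound mix = 9+12 = 21
ES_Color grade = 23; EF_Color grade = 23+13 = 36
ES_VFX = max(EF_Pickup shots=21, EF_Sound mix=21, EF_Color grade=36) = 36; EF_VFX = 36+11 = 47
Expected project duration μ = 47 days. Critical path: Principal photography → Editing → Color grade → VFX.

Variance along critical path = 7.111 + 0.111 + 4.000 + 1.778 = 13.000; σ = 3.606 days.
D = μ + z·σ = 47 + 1.036·3.606 = 50.7 days

50.7 days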